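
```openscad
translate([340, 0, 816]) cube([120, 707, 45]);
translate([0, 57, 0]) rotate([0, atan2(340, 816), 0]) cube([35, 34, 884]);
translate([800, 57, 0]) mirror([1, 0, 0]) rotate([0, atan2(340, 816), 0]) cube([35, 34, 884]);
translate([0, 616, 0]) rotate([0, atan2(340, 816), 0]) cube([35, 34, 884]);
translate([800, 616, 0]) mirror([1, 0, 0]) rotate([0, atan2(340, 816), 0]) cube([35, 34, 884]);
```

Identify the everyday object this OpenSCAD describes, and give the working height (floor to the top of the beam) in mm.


A sawhorse. The overall height is 861 mm.

A beam across two mirrored pairs of raked legs — a sawhorse. The beam's underside is at z = 816 (matching the legs' vertical rise in atan2(340, 816)) and the beam is 45 mm tall, so its top is at 816 + 45 = 861 mm. The raked legs top out at the beam's underside, so that is the highest point.


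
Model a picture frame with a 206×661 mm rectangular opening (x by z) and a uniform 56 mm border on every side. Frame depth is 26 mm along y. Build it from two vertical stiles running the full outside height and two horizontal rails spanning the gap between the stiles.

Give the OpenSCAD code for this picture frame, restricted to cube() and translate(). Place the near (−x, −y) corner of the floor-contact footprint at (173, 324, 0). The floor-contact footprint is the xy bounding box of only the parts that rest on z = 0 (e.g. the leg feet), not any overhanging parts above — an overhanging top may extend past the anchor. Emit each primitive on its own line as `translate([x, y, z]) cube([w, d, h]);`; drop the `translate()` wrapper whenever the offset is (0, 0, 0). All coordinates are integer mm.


translate([173, 324, 0]) cube([56, 26, 773]);
translate([435, 324, 0]) cube([56, 26, 773]);
translate([229, 324, 0]) cube([206, 26, 56]);
translate([229, 324, 717]) cube([206, 26, 56]);


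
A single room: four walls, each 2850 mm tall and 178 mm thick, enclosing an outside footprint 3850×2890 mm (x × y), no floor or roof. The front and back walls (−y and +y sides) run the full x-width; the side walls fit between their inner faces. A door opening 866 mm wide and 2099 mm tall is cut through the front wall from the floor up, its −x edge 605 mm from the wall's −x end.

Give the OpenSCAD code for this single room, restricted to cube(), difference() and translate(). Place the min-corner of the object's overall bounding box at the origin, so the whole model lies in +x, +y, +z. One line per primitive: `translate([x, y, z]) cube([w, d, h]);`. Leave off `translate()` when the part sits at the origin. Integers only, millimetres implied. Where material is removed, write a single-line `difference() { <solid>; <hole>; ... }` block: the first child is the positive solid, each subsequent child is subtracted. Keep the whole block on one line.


difference() { cube([3850, 178, 2850]); translate([605, 0, 0]) cube([866, 178, 2099]); }
translate([0, 2712, 0]) cube([3850, 178, 2850]);
translate([0, 178, 0]) cube([178, 2534, 2850]);
translate([3672, 178, 0]) cube([178, 2534, 2850]);


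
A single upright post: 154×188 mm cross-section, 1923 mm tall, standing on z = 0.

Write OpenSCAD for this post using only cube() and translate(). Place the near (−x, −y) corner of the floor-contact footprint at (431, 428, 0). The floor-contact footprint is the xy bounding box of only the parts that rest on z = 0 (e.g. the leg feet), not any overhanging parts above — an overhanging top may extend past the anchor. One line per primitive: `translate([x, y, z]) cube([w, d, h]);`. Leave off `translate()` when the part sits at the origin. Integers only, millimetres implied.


translate([431, 428, 0]) cube([154, 188, 1923]);


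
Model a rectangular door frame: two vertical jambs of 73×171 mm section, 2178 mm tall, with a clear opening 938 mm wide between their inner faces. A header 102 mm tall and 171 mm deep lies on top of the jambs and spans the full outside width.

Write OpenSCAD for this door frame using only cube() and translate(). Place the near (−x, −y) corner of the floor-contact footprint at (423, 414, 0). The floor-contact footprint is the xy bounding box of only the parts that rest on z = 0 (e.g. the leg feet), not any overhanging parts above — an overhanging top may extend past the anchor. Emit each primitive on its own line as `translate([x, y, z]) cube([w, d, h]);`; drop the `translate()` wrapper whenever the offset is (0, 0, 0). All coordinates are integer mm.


translate([423, 414, 0]) cube([73, 171, 2178]);
translate([1434, 414, 0]) cube([73, 171, 2178]);
translate([423, 414, 2178]) cube([1084, 171, 102]);


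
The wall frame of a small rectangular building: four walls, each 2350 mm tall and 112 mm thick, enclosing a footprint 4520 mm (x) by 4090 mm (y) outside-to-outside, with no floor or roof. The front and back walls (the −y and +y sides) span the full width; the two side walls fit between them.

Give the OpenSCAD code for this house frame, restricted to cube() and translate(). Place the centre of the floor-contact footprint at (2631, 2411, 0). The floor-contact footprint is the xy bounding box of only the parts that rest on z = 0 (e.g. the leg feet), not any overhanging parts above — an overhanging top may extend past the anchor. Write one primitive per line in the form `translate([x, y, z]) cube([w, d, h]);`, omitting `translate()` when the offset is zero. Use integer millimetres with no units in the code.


translate([371, 366, 0]) cube([4520, 112, 2350]);
translate([371, 4344, 0]) cube([4520, 112, 2350]);
translate([371, 478, 0]) cube([112, 3866, 2350]);
translate([4779, 478, 0]) cube([112, 3866, 2350]);


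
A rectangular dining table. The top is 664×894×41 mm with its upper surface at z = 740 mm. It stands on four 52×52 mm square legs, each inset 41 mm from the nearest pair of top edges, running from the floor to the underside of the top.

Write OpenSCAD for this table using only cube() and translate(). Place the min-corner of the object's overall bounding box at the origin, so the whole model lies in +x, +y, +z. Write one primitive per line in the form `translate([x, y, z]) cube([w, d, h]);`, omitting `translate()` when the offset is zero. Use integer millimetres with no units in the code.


translate([0, 0, 699]) cube([664, 894, 41]);
translate([41, 41, 0]) cube([52, 52, 699]);
translate([571, 41, 0]) cube([52, 52, 699]);
translate([41, 801, 0]) cube([52, 52, 699]);
translate([571, 801, 0]) cube([52, 52, 699]);


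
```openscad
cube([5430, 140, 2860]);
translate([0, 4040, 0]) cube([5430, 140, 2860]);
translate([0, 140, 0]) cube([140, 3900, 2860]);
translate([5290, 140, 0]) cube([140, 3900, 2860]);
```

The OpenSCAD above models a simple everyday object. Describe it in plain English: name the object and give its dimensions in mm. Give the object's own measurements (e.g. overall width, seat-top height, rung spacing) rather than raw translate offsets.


The wall frame of a small rectangular building: four walls, each 2860 mm tall and 140 mm thick, enclosing a footprint 5430 mm (x) by 4180 mm (y) outside-to-outside, with no floor or roof. The front and back walls (the −y and +y sides) span the full width; the two side walls fit between them.


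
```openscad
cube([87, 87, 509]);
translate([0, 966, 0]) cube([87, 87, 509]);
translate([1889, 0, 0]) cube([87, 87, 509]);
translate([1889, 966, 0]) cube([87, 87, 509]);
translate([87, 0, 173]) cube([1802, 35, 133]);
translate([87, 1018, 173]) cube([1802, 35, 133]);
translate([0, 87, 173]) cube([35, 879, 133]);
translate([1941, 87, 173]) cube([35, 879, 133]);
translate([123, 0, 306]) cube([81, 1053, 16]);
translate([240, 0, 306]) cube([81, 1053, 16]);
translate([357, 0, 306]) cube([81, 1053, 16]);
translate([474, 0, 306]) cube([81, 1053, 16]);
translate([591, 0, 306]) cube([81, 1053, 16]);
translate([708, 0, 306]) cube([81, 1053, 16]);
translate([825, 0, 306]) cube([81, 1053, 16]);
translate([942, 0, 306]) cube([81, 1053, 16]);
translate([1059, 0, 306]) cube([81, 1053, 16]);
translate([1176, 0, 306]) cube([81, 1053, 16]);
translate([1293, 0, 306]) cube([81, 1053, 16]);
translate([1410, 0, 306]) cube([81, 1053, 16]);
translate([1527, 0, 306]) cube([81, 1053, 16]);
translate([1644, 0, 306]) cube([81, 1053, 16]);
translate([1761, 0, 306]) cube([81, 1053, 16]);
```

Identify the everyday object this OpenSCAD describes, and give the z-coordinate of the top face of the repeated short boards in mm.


A bed frame. The slat-top height is 322 mm.

Four posts, four rails, and a row of slats — a bed frame. Slats sit on the rails at z = 173 + 133 = 306; with slat thickness 16, the top is 322 mm.


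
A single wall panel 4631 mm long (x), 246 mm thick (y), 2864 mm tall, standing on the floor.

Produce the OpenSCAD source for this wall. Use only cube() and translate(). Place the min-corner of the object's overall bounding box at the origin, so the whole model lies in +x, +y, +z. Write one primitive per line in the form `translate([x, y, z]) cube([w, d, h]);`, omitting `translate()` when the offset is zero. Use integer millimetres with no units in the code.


cube([4631, 246, 2864]);


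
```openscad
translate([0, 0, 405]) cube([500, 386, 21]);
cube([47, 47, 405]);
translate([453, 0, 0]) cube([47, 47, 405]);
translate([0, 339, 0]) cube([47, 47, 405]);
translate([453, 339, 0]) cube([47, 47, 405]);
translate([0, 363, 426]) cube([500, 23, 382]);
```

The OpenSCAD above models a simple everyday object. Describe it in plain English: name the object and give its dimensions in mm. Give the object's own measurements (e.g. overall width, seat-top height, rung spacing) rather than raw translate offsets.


A chair. The seat is a 500×386×21 mm slab with its top at z = 426 mm, on four 47×47 mm corner legs (flush with the seat edges, standing on z = 0). A flat backrest 23 mm thick, 382 mm tall, spans the full seat width and rises from the seat top along its +y edge, rear face flush with the rear of the seat.


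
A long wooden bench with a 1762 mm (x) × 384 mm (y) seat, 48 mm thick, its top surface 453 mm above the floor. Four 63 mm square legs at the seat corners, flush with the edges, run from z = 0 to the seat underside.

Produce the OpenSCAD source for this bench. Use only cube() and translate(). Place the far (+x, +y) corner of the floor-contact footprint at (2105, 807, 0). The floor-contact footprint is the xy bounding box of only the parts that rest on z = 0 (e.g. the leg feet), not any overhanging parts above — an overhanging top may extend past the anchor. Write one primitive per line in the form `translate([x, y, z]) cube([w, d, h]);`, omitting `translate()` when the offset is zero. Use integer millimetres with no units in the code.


translate([343, 423, 405]) cube([1762, 384, 48]);
translate([343, 423, 0]) cube([63, 63, 405]);
translate([343, 744, 0]) cube([63, 63, 405]);
translate([2042, 423, 0]) cube([63, 63, 405]);
translate([2042, 744, 0]) cube([63, 63, 405]);


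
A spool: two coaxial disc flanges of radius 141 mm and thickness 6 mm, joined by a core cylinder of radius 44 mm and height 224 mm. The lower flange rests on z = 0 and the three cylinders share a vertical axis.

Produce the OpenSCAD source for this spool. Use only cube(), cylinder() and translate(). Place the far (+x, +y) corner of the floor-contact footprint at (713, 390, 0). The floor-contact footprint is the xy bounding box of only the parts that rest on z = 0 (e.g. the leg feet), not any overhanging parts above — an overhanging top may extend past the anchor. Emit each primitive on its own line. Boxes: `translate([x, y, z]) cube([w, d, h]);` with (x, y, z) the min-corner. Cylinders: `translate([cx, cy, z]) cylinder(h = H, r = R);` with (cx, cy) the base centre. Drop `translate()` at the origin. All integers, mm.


translate([572, 249, 0]) cylinder(h = 6, r = 141);
translate([572, 249, 6]) cylinder(h = 224, r = 44);
translate([572, 249, 230]) cylinder(h = 6, r = 141);


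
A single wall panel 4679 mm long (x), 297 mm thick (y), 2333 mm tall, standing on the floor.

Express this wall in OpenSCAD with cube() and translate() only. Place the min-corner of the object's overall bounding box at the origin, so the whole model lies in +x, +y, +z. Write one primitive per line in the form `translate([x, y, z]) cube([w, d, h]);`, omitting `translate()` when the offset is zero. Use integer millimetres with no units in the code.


cube([4679, 297, 2333]);


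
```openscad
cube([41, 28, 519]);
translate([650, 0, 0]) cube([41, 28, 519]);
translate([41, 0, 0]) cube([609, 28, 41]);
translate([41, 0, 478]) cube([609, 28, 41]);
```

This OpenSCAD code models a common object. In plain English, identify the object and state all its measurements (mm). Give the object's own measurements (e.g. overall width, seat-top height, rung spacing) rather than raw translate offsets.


A rectangular picture frame lying in the x–z plane (depth along y). The opening is 609 mm wide (x) by 437 mm tall (z), surrounded by a border 41 mm wide on all four sides. The frame is 28 mm deep and is made of two full-height vertical stiles with two horizontal rails fitted between them.


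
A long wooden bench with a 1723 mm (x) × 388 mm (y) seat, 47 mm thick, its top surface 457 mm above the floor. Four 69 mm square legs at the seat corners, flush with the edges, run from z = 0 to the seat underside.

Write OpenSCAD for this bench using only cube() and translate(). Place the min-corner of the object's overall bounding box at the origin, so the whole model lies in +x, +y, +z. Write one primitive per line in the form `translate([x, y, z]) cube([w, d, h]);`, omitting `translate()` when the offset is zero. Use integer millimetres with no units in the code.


translate([0, 0, 410]) cube([1723, 388, 47]);
cube([69, 69, 410]);
translate([0, 319, 0]) cube([69, 69, 410]);
translate([1654, 0, 0]) cube([69, 69, 410]);
translate([1654, 319, 0]) cube([69, 69, 410]);


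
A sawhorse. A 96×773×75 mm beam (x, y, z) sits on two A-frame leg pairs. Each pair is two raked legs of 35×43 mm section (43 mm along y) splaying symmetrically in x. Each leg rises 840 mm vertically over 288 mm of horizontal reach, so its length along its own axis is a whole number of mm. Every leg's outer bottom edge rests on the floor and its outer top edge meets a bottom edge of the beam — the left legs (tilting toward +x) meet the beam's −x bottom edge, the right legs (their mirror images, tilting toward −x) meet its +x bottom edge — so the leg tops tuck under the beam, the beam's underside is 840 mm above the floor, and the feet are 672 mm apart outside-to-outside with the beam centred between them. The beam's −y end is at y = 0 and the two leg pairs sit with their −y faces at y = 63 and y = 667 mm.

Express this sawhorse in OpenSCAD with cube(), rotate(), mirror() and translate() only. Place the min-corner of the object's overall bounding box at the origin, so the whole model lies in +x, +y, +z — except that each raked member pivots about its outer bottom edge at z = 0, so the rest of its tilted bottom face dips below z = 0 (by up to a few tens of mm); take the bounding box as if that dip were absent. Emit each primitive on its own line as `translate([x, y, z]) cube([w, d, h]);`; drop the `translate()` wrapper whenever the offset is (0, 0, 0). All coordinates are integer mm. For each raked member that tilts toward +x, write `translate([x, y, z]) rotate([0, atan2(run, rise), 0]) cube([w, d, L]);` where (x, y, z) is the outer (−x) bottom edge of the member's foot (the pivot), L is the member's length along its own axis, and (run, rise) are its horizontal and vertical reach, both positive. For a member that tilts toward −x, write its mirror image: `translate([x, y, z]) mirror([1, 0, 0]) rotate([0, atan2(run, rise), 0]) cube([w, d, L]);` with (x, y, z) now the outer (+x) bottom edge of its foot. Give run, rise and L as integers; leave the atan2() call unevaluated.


translate([288, 0, 840]) cube([96, 773, 75]);
translate([0, 63, 0]) rotate([0, atan2(288, 840), 0]) cube([35, 43, 888]);
translate([672, 63, 0]) mirror([1, 0, 0]) rotate([0, atan2(288, 840), 0]) cube([35, 43, 888]);
translate([0, 667, 0]) rotate([0, atan2(288, 840), 0]) cube([35, 43, 888]);
translate([672, 667, 0]) mirror([1, 0, 0]) rotate([0, atan2(288, 840), 0]) cube([35, 43, 888]);


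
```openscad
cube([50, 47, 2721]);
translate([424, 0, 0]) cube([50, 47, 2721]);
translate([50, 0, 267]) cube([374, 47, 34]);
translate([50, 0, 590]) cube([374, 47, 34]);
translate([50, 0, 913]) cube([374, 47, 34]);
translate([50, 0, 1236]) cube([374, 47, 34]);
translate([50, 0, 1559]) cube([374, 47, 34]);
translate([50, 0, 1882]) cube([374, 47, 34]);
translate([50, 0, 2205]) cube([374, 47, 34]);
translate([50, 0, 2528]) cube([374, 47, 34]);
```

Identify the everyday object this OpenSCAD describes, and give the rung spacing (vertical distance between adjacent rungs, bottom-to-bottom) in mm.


A ladder. The rung spacing is 323 mm.

Two tall 50×47 posts with 8 short bars between them — a ladder. Adjacent rungs sit at z = 267 and z = 590, so the spacing is 590 − 267 = 323 mm.


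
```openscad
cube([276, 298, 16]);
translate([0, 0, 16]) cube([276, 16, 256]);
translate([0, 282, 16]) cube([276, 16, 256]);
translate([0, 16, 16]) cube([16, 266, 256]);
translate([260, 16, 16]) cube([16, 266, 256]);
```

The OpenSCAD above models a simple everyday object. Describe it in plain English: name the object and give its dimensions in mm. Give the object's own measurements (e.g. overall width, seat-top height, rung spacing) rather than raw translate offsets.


An open-topped rectangular box: outside dimensions 276×298×272 mm, with a uniform wall and base thickness of 16 mm. The base is a full 276×298 slab on the floor; four walls sit on top of the base. The front and back walls (the −y and +y sides) span the full width; the two side walls fit between them.


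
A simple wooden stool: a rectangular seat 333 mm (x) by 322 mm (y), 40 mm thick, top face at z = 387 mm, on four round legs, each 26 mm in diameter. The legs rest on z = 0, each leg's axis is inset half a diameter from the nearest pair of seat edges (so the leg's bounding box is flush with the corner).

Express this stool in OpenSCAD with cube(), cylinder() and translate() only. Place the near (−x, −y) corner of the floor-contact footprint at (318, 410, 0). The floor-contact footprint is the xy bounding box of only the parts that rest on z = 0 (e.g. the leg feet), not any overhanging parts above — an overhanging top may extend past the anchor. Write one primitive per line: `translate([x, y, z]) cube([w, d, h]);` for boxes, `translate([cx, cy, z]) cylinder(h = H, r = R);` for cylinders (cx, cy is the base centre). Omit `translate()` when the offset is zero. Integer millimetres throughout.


translate([318, 410, 347]) cube([333, 322, 40]);
translate([331, 423, 0]) cylinder(h = 347, r = 13);
translate([638, 423, 0]) cylinder(h = 347, r = 13);
translate([331, 719, 0]) cylinder(h = 347, r = 13);
translate([638, 719, 0]) cylinder(h = 347, r = 13);


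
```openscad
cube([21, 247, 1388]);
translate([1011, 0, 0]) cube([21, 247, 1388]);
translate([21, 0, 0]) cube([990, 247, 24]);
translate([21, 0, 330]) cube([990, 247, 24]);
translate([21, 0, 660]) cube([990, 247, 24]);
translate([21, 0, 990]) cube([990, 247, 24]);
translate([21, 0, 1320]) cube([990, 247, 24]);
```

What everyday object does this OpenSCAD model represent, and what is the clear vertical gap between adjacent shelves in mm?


A bookshelf. The clear shelf gap is 306 mm.

Two tall side panels with 5 horizontal boards between them — a bookshelf. The first two shelf undersides are at z = 0 and z = 330; with shelf thickness 24, the clear gap is 330 − 0 − 24 = 306 mm.


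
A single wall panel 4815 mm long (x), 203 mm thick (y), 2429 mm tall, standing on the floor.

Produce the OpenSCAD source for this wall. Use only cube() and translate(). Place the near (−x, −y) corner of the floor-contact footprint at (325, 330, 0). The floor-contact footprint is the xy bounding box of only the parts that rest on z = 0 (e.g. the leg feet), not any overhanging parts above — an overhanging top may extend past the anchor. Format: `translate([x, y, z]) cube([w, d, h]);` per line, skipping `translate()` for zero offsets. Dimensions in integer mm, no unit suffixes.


translate([325, 330, 0]) cube([4815, 203, 2429]);


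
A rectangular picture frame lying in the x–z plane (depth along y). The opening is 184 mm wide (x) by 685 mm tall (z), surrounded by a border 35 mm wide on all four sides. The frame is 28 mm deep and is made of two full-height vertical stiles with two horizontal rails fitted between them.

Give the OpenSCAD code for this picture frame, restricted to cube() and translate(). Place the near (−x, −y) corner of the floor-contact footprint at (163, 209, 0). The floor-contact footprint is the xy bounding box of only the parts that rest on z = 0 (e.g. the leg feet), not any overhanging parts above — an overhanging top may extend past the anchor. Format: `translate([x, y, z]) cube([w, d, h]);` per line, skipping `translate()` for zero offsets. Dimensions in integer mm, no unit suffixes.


translate([163, 209, 0]) cube([35, 28, 755]);
translate([382, 209, 0]) cube([35, 28, 755]);
translate([198, 209, 0]) cube([184, 28, 35]);
translate([198, 209, 720]) cube([184, 28, 35]);


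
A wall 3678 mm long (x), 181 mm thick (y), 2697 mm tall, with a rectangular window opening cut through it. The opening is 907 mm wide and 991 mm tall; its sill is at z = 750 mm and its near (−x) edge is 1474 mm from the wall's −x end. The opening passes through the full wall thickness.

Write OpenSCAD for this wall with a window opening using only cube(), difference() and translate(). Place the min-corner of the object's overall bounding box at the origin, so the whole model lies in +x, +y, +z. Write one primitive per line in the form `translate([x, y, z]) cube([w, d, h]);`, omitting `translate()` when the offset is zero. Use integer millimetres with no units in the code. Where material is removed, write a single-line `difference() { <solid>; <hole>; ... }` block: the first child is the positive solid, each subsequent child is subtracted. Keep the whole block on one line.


difference() { cube([3678, 181, 2697]); translate([1474, 0, 750]) cube([907, 181, 991]); }


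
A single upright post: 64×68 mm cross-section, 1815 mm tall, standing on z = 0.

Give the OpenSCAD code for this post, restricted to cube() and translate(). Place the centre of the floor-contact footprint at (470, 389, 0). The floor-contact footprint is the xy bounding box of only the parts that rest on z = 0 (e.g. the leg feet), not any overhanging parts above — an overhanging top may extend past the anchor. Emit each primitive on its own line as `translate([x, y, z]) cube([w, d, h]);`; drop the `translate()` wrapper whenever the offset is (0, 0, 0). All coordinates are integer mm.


translate([438, 355, 0]) cube([64, 68, 1815]);


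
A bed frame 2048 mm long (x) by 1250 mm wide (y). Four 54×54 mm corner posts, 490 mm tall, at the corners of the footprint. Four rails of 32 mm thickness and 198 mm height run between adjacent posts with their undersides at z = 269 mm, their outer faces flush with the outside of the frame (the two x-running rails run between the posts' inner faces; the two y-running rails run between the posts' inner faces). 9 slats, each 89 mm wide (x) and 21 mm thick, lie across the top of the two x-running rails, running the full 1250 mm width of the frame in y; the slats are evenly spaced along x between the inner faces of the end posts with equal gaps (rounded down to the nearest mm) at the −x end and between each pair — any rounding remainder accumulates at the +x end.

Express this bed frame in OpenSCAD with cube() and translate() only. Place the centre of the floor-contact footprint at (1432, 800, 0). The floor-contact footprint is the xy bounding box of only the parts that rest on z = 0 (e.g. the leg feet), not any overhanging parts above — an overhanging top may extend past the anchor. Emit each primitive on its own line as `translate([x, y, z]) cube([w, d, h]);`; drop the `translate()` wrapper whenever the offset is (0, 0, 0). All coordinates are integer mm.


// slat z = rail_z + rail_h = 269 + 198 = 467
// slat gap = ⌊(1940 − 9·89) / 10⌋ = 113
translate([408, 175, 0]) cube([54, 54, 490]);
translate([408, 1371, 0]) cube([54, 54, 490]);
translate([2402, 175, 0]) cube([54, 54, 490]);
translate([2402, 1371, 0]) cube([54, 54, 490]);
translate([462, 175, 269]) cube([1940, 32, 198]);
translate([462, 1393, 269]) cube([1940, 32, 198]);
translate([408, 229, 269]) cube([32, 1142, 198]);
translate([2424, 229, 269]) cube([32, 1142, 198]);
translate([575, 175, 467]) cube([89, 1250, 21]);
translate([777, 175, 467]) cube([89, 1250, 21]);
translate([979, 175, 467]) cube([89, 1250, 21]);
translate([1181, 175, 467]) cube([89, 1250, 21]);
translate([1383, 175, 467]) cube([89, 1250, 21]);
translate([1585, 175, 467]) cube([89, 1250, 21]);
translate([1787, 175, 467]) cube([89, 1250, 21]);
translate([1989, 175, 467]) cube([89, 1250, 21]);
translate([2191, 175, 467]) cube([89, 1250, 21]);


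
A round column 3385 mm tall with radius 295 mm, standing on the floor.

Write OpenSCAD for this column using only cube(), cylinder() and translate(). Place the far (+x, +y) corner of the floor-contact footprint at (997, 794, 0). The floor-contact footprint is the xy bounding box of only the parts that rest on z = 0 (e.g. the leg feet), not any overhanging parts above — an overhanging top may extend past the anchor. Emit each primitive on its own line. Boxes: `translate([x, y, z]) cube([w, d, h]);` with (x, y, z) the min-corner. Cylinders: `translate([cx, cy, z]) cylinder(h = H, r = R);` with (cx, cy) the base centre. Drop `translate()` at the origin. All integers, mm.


translate([702, 499, 0]) cylinder(h = 3385, r = 295);


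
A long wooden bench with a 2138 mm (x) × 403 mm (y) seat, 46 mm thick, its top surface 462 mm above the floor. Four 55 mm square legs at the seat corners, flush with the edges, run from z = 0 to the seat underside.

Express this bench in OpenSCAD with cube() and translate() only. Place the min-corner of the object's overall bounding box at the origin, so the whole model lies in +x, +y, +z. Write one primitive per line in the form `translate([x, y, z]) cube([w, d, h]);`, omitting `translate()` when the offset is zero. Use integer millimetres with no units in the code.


translate([0, 0, 416]) cube([2138, 403, 46]);
cube([55, 55, 416]);
translate([0, 348, 0]) cube([55, 55, 416]);
translate([2083, 0, 0]) cube([55, 55, 416]);
translate([2083, 348, 0]) cube([55, 55, 416]);


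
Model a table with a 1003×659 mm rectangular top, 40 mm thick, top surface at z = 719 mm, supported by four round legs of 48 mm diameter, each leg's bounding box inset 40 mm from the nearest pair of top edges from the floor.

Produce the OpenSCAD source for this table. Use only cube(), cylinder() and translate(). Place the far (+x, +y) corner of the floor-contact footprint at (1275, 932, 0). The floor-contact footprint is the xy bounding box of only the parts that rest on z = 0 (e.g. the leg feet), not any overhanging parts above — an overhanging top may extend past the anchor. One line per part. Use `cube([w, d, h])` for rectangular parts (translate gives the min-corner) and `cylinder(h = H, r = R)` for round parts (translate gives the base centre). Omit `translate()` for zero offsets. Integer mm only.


// leg_h = 719 - 40 = 679
translate([312, 313, 679]) cube([1003, 659, 40]);
translate([376, 377, 0]) cylinder(h = 679, r = 24);
translate([1251, 377, 0]) cylinder(h = 679, r = 24);
translate([376, 908, 0]) cylinder(h = 679, r = 24);
translate([1251, 908, 0]) cylinder(h = 679, r = 24);


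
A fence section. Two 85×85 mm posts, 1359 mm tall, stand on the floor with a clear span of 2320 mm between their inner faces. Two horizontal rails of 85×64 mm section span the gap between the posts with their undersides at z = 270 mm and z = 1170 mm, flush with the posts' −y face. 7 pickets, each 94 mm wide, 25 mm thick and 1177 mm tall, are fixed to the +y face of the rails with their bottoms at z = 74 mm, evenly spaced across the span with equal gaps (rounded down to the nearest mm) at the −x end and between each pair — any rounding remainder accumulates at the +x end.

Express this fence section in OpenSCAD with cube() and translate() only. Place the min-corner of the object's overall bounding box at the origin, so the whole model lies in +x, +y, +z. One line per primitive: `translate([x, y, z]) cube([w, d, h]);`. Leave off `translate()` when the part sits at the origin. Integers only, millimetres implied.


cube([85, 85, 1359]);
translate([2405, 0, 0]) cube([85, 85, 1359]);
translate([85, 0, 270]) cube([2320, 85, 64]);
translate([85, 0, 1170]) cube([2320, 85, 64]);
translate([292, 85, 74]) cube([94, 25, 1177]);
translate([593, 85, 74]) cube([94, 25, 1177]);
translate([894, 85, 74]) cube([94, 25, 1177]);
translate([1195, 85, 74]) cube([94, 25, 1177]);
translate([1496, 85, 74]) cube([94, 25, 1177]);
translate([1797, 85, 74]) cube([94, 25, 1177]);
translate([2098, 85, 74]) cube([94, 25, 1177]);


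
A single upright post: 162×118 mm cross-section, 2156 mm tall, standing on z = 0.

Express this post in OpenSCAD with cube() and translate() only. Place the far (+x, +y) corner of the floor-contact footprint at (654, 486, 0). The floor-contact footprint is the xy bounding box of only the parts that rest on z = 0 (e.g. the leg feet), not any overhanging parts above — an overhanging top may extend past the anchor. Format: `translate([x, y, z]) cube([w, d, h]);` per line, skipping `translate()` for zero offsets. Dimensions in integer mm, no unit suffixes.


translate([492, 368, 0]) cube([162, 118, 2156]);


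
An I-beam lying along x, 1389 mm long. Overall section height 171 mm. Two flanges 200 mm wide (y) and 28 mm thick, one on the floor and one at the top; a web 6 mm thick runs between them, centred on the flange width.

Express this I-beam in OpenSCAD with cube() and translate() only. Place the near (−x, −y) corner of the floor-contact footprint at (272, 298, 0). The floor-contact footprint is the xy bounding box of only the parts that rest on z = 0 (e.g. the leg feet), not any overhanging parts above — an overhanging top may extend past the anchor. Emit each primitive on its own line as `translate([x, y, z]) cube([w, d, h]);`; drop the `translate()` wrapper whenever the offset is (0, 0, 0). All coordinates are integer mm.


translate([272, 298, 0]) cube([1389, 200, 28]);
translate([272, 395, 28]) cube([1389, 6, 115]);
translate([272, 298, 143]) cube([1389, 200, 28]);


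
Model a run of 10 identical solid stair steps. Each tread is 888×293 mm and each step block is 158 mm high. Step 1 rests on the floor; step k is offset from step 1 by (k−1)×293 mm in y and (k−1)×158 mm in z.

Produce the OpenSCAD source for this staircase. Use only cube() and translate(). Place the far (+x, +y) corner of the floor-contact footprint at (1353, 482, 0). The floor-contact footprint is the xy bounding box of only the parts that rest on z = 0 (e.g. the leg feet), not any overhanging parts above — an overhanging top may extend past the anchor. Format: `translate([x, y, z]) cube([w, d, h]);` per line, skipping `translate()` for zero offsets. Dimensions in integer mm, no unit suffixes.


translate([465, 189, 0]) cube([888, 293, 158]);
translate([465, 482, 158]) cube([888, 293, 158]);
translate([465, 775, 316]) cube([888, 293, 158]);
translate([465, 1068, 474]) cube([888, 293, 158]);
translate([465, 1361, 632]) cube([888, 293, 158]);
translate([465, 1654, 790]) cube([888, 293, 158]);
translate([465, 1947, 948]) cube([888, 293, 158]);
translate([465, 2240, 1106]) cube([888, 293, 158]);
translate([465, 2533, 1264]) cube([888, 293, 158]);
translate([465, 2826, 1422]) cube([888, 293, 158]);


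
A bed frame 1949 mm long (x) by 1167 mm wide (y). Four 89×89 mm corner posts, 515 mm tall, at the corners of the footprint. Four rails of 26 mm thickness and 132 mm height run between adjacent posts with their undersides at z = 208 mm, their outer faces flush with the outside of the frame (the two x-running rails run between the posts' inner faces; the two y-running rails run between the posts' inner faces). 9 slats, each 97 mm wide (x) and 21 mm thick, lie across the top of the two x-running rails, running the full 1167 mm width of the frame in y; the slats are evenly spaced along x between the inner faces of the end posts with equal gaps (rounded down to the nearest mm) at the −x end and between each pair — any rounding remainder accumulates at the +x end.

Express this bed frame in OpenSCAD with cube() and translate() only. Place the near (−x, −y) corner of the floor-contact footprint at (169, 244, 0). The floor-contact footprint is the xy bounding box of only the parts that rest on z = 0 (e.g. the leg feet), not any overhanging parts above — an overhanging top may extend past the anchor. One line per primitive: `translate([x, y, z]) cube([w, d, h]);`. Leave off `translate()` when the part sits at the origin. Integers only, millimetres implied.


// slat z = rail_z + rail_h = 208 + 132 = 340
// slat gap = ⌊(1771 − 9·97) / 10⌋ = 89
translate([169, 244, 0]) cube([89, 89, 515]);
translate([169, 1322, 0]) cube([89, 89, 515]);
translate([2029, 244, 0]) cube([89, 89, 515]);
translate([2029, 1322, 0]) cube([89, 89, 515]);
translate([258, 244, 208]) cube([1771, 26, 132]);
translate([258, 1385, 208]) cube([1771, 26, 132]);
translate([169, 333, 208]) cube([26, 989, 132]);
translate([2092, 333, 208]) cube([26, 989, 132]);
translate([347, 244, 340]) cube([97, 1167, 21]);
translate([533, 244, 340]) cube([97, 1167, 21]);
translate([719, 244, 340]) cube([97, 1167, 21]);
translate([905, 244, 340]) cube([97, 1167, 21]);
translate([1091, 244, 340]) cube([97, 1167, 21]);
translate([1277, 244, 340]) cube([97, 1167, 21]);
translate([1463, 244, 340]) cube([97, 1167, 21]);
translate([1649, 244, 340]) cube([97, 1167, 21]);
translate([1835, 244, 340]) cube([97, 1167, 21]);


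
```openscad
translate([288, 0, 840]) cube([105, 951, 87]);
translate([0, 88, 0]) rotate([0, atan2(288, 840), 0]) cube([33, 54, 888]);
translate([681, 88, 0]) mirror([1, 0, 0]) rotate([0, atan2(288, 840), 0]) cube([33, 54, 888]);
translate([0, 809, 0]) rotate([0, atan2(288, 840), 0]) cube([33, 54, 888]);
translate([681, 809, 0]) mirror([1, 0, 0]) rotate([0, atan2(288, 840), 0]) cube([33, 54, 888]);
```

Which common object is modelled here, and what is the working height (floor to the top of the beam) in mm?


A sawhorse. The overall height is 927 mm.

A beam across two mirrored pairs of raked legs — a sawhorse. The beam's underside is at z = 840 (matching the legs' vertical rise in atan2(288, 840)) and the beam is 87 mm tall, so its top is at 840 + 87 = 927 mm. The raked legs top out at the beam's underside, so that is the highest point.


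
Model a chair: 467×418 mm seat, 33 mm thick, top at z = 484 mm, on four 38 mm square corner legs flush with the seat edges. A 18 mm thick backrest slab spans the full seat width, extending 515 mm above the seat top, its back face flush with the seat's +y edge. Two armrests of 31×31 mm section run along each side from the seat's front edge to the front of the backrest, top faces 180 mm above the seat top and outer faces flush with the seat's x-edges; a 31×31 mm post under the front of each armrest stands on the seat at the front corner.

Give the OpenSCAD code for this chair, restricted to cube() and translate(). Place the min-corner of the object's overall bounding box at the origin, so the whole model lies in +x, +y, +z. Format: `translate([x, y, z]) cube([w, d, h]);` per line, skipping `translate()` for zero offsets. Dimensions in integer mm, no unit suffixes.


// leg_h = 484 - 33 = 451
// arm post h = 180 - 31 = 149
translate([0, 0, 451]) cube([467, 418, 33]);
cube([38, 38, 451]);
translate([429, 0, 0]) cube([38, 38, 451]);
translate([0, 380, 0]) cube([38, 38, 451]);
translate([429, 380, 0]) cube([38, 38, 451]);
translate([0, 400, 484]) cube([467, 18, 515]);
translate([0, 0, 633]) cube([31, 400, 31]);
translate([436, 0, 633]) cube([31, 400, 31]);
translate([0, 0, 484]) cube([31, 31, 149]);
translate([436, 0, 484]) cube([31, 31, 149]);


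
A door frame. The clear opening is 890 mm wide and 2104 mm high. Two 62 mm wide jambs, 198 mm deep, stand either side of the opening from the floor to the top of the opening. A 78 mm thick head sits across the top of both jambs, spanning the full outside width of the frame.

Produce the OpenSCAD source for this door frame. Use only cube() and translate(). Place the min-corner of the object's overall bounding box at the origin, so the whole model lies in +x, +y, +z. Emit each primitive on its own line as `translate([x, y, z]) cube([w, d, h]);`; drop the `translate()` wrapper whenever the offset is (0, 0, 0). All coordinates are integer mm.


cube([62, 198, 2104]);
translate([952, 0, 0]) cube([62, 198, 2104]);
translate([0, 0, 2104]) cube([1014, 198, 78]);


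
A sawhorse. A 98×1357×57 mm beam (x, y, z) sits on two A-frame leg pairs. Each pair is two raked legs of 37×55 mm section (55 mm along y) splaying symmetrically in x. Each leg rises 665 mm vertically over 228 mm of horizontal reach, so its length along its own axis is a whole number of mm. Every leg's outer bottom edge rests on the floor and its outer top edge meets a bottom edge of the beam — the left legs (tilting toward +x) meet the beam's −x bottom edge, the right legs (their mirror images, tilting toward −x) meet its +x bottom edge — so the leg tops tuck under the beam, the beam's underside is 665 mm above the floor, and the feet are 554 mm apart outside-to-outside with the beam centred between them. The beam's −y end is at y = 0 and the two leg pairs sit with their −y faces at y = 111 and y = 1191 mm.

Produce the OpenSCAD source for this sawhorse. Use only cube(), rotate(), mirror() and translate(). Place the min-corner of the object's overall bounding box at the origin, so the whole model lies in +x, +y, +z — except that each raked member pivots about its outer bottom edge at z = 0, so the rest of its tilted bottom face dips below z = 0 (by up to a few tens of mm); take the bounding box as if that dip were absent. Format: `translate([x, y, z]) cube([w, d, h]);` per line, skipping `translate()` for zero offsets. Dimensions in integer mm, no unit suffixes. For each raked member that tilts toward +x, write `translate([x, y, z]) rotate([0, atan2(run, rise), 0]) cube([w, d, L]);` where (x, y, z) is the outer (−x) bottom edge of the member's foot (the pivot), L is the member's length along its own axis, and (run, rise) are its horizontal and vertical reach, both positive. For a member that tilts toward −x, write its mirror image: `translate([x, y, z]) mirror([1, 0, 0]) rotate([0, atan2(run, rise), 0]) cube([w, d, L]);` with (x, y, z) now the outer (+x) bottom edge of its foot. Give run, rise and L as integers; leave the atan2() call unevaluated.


translate([228, 0, 665]) cube([98, 1357, 57]);
translate([0, 111, 0]) rotate([0, atan2(228, 665), 0]) cube([37, 55, 703]);
translate([554, 111, 0]) mirror([1, 0, 0]) rotate([0, atan2(228, 665), 0]) cube([37, 55, 703]);
translate([0, 1191, 0]) rotate([0, atan2(228, 665), 0]) cube([37, 55, 703]);
translate([554, 1191, 0]) mirror([1, 0, 0]) rotate([0, atan2(228, 665), 0]) cube([37, 55, 703]);


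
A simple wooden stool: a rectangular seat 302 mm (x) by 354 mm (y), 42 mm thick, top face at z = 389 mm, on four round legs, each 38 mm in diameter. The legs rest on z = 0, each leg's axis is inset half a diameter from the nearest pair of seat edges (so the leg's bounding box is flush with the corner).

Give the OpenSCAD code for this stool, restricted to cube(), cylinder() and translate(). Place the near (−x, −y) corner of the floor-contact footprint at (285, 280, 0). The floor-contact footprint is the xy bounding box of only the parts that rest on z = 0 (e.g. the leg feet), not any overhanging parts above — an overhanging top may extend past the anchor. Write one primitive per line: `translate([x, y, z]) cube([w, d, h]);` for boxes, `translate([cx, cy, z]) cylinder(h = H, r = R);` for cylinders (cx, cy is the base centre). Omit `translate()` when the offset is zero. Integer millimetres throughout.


// leg_h = 389 - 42 = 347
translate([285, 280, 347]) cube([302, 354, 42]);
translate([304, 299, 0]) cylinder(h = 347, r = 19);
translate([568, 299, 0]) cylinder(h = 347, r = 19);
translate([304, 615, 0]) cylinder(h = 347, r = 19);
translate([568, 615, 0]) cylinder(h = 347, r = 19);
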